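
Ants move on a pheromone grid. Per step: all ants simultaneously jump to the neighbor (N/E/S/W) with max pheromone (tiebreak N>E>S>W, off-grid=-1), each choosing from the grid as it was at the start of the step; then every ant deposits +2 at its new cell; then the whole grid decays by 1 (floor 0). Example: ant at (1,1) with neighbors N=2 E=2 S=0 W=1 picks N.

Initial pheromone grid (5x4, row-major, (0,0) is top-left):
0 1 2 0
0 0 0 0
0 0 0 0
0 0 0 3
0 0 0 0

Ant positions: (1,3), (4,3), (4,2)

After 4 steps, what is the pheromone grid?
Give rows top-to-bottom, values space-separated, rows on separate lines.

After step 1: ants at (0,3),(3,3),(3,2)
  0 0 1 1
  0 0 0 0
  0 0 0 0
  0 0 1 4
  0 0 0 0
After step 2: ants at (0,2),(3,2),(3,3)
  0 0 2 0
  0 0 0 0
  0 0 0 0
  0 0 2 5
  0 0 0 0
After step 3: ants at (0,3),(3,3),(3,2)
  0 0 1 1
  0 0 0 0
  0 0 0 0
  0 0 3 6
  0 0 0 0
After step 4: ants at (0,2),(3,2),(3,3)
  0 0 2 0
  0 0 0 0
  0 0 0 0
  0 0 4 7
  0 0 0 0

0 0 2 0
0 0 0 0
0 0 0 0
0 0 4 7
0 0 0 0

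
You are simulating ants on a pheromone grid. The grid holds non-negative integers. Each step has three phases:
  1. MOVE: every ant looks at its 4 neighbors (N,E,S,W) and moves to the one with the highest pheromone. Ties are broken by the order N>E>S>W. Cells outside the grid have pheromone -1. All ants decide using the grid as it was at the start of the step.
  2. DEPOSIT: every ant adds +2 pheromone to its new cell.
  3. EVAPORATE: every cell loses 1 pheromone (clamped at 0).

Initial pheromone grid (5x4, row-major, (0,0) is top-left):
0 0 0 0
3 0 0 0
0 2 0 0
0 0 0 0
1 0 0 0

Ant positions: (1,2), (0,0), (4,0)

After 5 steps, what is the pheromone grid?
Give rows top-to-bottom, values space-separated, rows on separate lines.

After step 1: ants at (0,2),(1,0),(3,0)
  0 0 1 0
  4 0 0 0
  0 1 0 0
  1 0 0 0
  0 0 0 0
After step 2: ants at (0,3),(0,0),(2,0)
  1 0 0 1
  3 0 0 0
  1 0 0 0
  0 0 0 0
  0 0 0 0
After step 3: ants at (1,3),(1,0),(1,0)
  0 0 0 0
  6 0 0 1
  0 0 0 0
  0 0 0 0
  0 0 0 0
After step 4: ants at (0,3),(0,0),(0,0)
  3 0 0 1
  5 0 0 0
  0 0 0 0
  0 0 0 0
  0 0 0 0
After step 5: ants at (1,3),(1,0),(1,0)
  2 0 0 0
  8 0 0 1
  0 0 0 0
  0 0 0 0
  0 0 0 0

2 0 0 0
8 0 0 1
0 0 0 0
0 0 0 0
0 0 0 0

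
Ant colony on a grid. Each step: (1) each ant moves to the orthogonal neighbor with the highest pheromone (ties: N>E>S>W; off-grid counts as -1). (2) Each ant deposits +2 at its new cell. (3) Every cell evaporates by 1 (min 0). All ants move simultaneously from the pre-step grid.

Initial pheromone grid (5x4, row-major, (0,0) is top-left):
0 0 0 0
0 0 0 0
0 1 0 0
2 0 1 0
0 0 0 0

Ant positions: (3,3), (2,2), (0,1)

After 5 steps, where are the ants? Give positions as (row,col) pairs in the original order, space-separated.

Step 1: ant0:(3,3)->W->(3,2) | ant1:(2,2)->S->(3,2) | ant2:(0,1)->E->(0,2)
  grid max=4 at (3,2)
Step 2: ant0:(3,2)->N->(2,2) | ant1:(3,2)->N->(2,2) | ant2:(0,2)->E->(0,3)
  grid max=3 at (2,2)
Step 3: ant0:(2,2)->S->(3,2) | ant1:(2,2)->S->(3,2) | ant2:(0,3)->S->(1,3)
  grid max=6 at (3,2)
Step 4: ant0:(3,2)->N->(2,2) | ant1:(3,2)->N->(2,2) | ant2:(1,3)->N->(0,3)
  grid max=5 at (2,2)
Step 5: ant0:(2,2)->S->(3,2) | ant1:(2,2)->S->(3,2) | ant2:(0,3)->S->(1,3)
  grid max=8 at (3,2)

(3,2) (3,2) (1,3)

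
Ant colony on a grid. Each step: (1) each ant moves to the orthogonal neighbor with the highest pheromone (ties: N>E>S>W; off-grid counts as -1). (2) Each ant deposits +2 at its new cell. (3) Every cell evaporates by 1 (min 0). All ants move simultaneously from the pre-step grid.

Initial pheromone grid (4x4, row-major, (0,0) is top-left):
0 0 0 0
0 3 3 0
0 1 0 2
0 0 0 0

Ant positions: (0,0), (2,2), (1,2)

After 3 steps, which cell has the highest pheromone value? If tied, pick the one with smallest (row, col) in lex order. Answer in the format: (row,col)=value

Answer: (1,1)=8

Derivation:
Step 1: ant0:(0,0)->E->(0,1) | ant1:(2,2)->N->(1,2) | ant2:(1,2)->W->(1,1)
  grid max=4 at (1,1)
Step 2: ant0:(0,1)->S->(1,1) | ant1:(1,2)->W->(1,1) | ant2:(1,1)->E->(1,2)
  grid max=7 at (1,1)
Step 3: ant0:(1,1)->E->(1,2) | ant1:(1,1)->E->(1,2) | ant2:(1,2)->W->(1,1)
  grid max=8 at (1,1)
Final grid:
  0 0 0 0
  0 8 8 0
  0 0 0 0
  0 0 0 0
Max pheromone 8 at (1,1)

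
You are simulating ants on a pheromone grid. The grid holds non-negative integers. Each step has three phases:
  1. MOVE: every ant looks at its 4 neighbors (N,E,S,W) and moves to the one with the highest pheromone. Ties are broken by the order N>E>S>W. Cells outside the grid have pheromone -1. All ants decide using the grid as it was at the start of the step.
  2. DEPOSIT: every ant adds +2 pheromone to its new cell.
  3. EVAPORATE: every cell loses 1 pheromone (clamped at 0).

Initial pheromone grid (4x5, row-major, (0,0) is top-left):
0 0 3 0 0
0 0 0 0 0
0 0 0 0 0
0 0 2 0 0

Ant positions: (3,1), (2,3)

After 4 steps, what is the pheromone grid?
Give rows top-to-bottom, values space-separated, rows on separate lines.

After step 1: ants at (3,2),(1,3)
  0 0 2 0 0
  0 0 0 1 0
  0 0 0 0 0
  0 0 3 0 0
After step 2: ants at (2,2),(0,3)
  0 0 1 1 0
  0 0 0 0 0
  0 0 1 0 0
  0 0 2 0 0
After step 3: ants at (3,2),(0,2)
  0 0 2 0 0
  0 0 0 0 0
  0 0 0 0 0
  0 0 3 0 0
After step 4: ants at (2,2),(0,3)
  0 0 1 1 0
  0 0 0 0 0
  0 0 1 0 0
  0 0 2 0 0

0 0 1 1 0
0 0 0 0 0
0 0 1 0 0
0 0 2 0 0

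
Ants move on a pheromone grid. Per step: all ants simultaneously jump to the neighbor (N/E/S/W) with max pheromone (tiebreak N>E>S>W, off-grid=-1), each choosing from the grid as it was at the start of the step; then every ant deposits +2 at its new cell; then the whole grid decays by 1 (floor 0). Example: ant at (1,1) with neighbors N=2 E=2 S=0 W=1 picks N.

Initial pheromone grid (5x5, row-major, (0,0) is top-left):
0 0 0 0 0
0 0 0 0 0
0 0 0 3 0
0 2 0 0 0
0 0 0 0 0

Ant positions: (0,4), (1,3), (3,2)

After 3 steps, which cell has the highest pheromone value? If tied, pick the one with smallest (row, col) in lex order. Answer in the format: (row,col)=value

Step 1: ant0:(0,4)->S->(1,4) | ant1:(1,3)->S->(2,3) | ant2:(3,2)->W->(3,1)
  grid max=4 at (2,3)
Step 2: ant0:(1,4)->N->(0,4) | ant1:(2,3)->N->(1,3) | ant2:(3,1)->N->(2,1)
  grid max=3 at (2,3)
Step 3: ant0:(0,4)->S->(1,4) | ant1:(1,3)->S->(2,3) | ant2:(2,1)->S->(3,1)
  grid max=4 at (2,3)
Final grid:
  0 0 0 0 0
  0 0 0 0 1
  0 0 0 4 0
  0 3 0 0 0
  0 0 0 0 0
Max pheromone 4 at (2,3)

Answer: (2,3)=4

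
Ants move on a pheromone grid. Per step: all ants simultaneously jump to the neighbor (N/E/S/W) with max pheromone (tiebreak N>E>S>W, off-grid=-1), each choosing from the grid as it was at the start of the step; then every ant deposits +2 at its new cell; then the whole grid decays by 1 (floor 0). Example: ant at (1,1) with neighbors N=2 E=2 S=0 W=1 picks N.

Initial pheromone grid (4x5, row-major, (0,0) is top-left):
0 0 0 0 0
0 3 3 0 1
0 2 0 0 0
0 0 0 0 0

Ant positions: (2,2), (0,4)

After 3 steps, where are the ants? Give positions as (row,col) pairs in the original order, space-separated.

Step 1: ant0:(2,2)->N->(1,2) | ant1:(0,4)->S->(1,4)
  grid max=4 at (1,2)
Step 2: ant0:(1,2)->W->(1,1) | ant1:(1,4)->N->(0,4)
  grid max=3 at (1,1)
Step 3: ant0:(1,1)->E->(1,2) | ant1:(0,4)->S->(1,4)
  grid max=4 at (1,2)

(1,2) (1,4)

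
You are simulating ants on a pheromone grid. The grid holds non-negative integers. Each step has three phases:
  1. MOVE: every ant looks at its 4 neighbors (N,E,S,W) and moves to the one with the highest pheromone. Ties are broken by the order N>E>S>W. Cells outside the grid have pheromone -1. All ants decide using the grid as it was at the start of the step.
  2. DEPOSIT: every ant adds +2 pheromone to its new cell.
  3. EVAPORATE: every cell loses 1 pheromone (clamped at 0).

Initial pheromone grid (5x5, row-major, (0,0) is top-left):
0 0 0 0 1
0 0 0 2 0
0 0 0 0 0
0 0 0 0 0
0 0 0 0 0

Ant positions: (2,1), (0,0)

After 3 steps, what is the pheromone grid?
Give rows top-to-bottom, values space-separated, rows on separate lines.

After step 1: ants at (1,1),(0,1)
  0 1 0 0 0
  0 1 0 1 0
  0 0 0 0 0
  0 0 0 0 0
  0 0 0 0 0
After step 2: ants at (0,1),(1,1)
  0 2 0 0 0
  0 2 0 0 0
  0 0 0 0 0
  0 0 0 0 0
  0 0 0 0 0
After step 3: ants at (1,1),(0,1)
  0 3 0 0 0
  0 3 0 0 0
  0 0 0 0 0
  0 0 0 0 0
  0 0 0 0 0

0 3 0 0 0
0 3 0 0 0
0 0 0 0 0
0 0 0 0 0
0 0 0 0 0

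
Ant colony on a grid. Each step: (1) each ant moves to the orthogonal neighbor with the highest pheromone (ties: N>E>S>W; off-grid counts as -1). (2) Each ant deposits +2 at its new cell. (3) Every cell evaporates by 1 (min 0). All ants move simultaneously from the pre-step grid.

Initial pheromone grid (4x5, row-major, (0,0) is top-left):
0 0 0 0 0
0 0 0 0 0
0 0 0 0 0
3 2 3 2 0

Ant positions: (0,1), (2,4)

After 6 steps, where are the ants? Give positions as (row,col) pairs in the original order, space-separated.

Step 1: ant0:(0,1)->E->(0,2) | ant1:(2,4)->N->(1,4)
  grid max=2 at (3,0)
Step 2: ant0:(0,2)->E->(0,3) | ant1:(1,4)->N->(0,4)
  grid max=1 at (0,3)
Step 3: ant0:(0,3)->E->(0,4) | ant1:(0,4)->W->(0,3)
  grid max=2 at (0,3)
Step 4: ant0:(0,4)->W->(0,3) | ant1:(0,3)->E->(0,4)
  grid max=3 at (0,3)
Step 5: ant0:(0,3)->E->(0,4) | ant1:(0,4)->W->(0,3)
  grid max=4 at (0,3)
Step 6: ant0:(0,4)->W->(0,3) | ant1:(0,3)->E->(0,4)
  grid max=5 at (0,3)

(0,3) (0,4)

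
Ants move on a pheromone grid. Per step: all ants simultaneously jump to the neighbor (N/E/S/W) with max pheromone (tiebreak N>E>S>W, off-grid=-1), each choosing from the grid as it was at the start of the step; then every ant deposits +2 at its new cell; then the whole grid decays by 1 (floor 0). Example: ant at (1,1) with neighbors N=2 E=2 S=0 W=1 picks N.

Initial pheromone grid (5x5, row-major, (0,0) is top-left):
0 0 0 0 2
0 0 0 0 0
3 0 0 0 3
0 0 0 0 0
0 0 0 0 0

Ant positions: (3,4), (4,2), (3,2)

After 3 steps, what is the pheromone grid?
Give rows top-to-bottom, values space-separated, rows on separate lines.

After step 1: ants at (2,4),(3,2),(2,2)
  0 0 0 0 1
  0 0 0 0 0
  2 0 1 0 4
  0 0 1 0 0
  0 0 0 0 0
After step 2: ants at (1,4),(2,2),(3,2)
  0 0 0 0 0
  0 0 0 0 1
  1 0 2 0 3
  0 0 2 0 0
  0 0 0 0 0
After step 3: ants at (2,4),(3,2),(2,2)
  0 0 0 0 0
  0 0 0 0 0
  0 0 3 0 4
  0 0 3 0 0
  0 0 0 0 0

0 0 0 0 0
0 0 0 0 0
0 0 3 0 4
0 0 3 0 0
0 0 0 0 0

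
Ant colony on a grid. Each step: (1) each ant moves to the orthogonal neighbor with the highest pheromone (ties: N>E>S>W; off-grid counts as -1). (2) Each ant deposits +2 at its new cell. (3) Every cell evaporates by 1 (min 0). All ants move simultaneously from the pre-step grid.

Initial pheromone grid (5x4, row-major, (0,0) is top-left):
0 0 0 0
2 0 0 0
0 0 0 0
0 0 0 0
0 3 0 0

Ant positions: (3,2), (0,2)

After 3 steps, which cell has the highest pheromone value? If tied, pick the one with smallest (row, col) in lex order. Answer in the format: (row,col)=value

Answer: (1,2)=2

Derivation:
Step 1: ant0:(3,2)->N->(2,2) | ant1:(0,2)->E->(0,3)
  grid max=2 at (4,1)
Step 2: ant0:(2,2)->N->(1,2) | ant1:(0,3)->S->(1,3)
  grid max=1 at (1,2)
Step 3: ant0:(1,2)->E->(1,3) | ant1:(1,3)->W->(1,2)
  grid max=2 at (1,2)
Final grid:
  0 0 0 0
  0 0 2 2
  0 0 0 0
  0 0 0 0
  0 0 0 0
Max pheromone 2 at (1,2)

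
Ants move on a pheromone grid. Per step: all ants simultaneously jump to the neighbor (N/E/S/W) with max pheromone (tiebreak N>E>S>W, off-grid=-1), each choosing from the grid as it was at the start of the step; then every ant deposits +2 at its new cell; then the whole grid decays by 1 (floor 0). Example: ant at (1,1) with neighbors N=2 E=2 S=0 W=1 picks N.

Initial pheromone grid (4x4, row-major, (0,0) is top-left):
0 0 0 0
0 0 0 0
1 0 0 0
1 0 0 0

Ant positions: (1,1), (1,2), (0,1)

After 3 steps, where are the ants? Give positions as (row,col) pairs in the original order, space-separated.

Step 1: ant0:(1,1)->N->(0,1) | ant1:(1,2)->N->(0,2) | ant2:(0,1)->E->(0,2)
  grid max=3 at (0,2)
Step 2: ant0:(0,1)->E->(0,2) | ant1:(0,2)->W->(0,1) | ant2:(0,2)->W->(0,1)
  grid max=4 at (0,1)
Step 3: ant0:(0,2)->W->(0,1) | ant1:(0,1)->E->(0,2) | ant2:(0,1)->E->(0,2)
  grid max=7 at (0,2)

(0,1) (0,2) (0,2)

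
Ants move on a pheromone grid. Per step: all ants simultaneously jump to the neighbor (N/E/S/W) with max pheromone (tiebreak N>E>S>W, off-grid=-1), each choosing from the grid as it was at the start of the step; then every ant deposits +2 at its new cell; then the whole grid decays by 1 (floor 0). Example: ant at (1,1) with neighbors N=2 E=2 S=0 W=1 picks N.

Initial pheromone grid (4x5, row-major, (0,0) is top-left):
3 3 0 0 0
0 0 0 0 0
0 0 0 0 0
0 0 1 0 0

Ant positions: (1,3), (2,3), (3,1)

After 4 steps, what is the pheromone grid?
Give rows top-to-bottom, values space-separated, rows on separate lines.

After step 1: ants at (0,3),(1,3),(3,2)
  2 2 0 1 0
  0 0 0 1 0
  0 0 0 0 0
  0 0 2 0 0
After step 2: ants at (1,3),(0,3),(2,2)
  1 1 0 2 0
  0 0 0 2 0
  0 0 1 0 0
  0 0 1 0 0
After step 3: ants at (0,3),(1,3),(3,2)
  0 0 0 3 0
  0 0 0 3 0
  0 0 0 0 0
  0 0 2 0 0
After step 4: ants at (1,3),(0,3),(2,2)
  0 0 0 4 0
  0 0 0 4 0
  0 0 1 0 0
  0 0 1 0 0

0 0 0 4 0
0 0 0 4 0
0 0 1 0 0
0 0 1 0 0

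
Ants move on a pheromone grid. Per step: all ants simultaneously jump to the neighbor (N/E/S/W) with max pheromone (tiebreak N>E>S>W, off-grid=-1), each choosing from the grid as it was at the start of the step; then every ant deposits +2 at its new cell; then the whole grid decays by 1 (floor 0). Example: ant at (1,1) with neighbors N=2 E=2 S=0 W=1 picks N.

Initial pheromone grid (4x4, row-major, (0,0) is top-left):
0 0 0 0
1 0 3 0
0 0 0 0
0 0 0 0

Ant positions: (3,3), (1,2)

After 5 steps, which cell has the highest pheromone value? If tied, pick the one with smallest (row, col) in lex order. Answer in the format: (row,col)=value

Step 1: ant0:(3,3)->N->(2,3) | ant1:(1,2)->N->(0,2)
  grid max=2 at (1,2)
Step 2: ant0:(2,3)->N->(1,3) | ant1:(0,2)->S->(1,2)
  grid max=3 at (1,2)
Step 3: ant0:(1,3)->W->(1,2) | ant1:(1,2)->E->(1,3)
  grid max=4 at (1,2)
Step 4: ant0:(1,2)->E->(1,3) | ant1:(1,3)->W->(1,2)
  grid max=5 at (1,2)
Step 5: ant0:(1,3)->W->(1,2) | ant1:(1,2)->E->(1,3)
  grid max=6 at (1,2)
Final grid:
  0 0 0 0
  0 0 6 4
  0 0 0 0
  0 0 0 0
Max pheromone 6 at (1,2)

Answer: (1,2)=6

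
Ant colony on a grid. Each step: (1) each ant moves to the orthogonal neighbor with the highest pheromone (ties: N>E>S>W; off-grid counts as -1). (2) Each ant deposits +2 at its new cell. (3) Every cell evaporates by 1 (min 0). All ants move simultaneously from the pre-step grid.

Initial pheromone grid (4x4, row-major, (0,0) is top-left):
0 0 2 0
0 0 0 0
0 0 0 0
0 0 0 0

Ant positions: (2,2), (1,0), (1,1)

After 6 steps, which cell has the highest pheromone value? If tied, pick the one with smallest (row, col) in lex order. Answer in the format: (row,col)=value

Answer: (0,2)=12

Derivation:
Step 1: ant0:(2,2)->N->(1,2) | ant1:(1,0)->N->(0,0) | ant2:(1,1)->N->(0,1)
  grid max=1 at (0,0)
Step 2: ant0:(1,2)->N->(0,2) | ant1:(0,0)->E->(0,1) | ant2:(0,1)->E->(0,2)
  grid max=4 at (0,2)
Step 3: ant0:(0,2)->W->(0,1) | ant1:(0,1)->E->(0,2) | ant2:(0,2)->W->(0,1)
  grid max=5 at (0,1)
Step 4: ant0:(0,1)->E->(0,2) | ant1:(0,2)->W->(0,1) | ant2:(0,1)->E->(0,2)
  grid max=8 at (0,2)
Step 5: ant0:(0,2)->W->(0,1) | ant1:(0,1)->E->(0,2) | ant2:(0,2)->W->(0,1)
  grid max=9 at (0,1)
Step 6: ant0:(0,1)->E->(0,2) | ant1:(0,2)->W->(0,1) | ant2:(0,1)->E->(0,2)
  grid max=12 at (0,2)
Final grid:
  0 10 12 0
  0 0 0 0
  0 0 0 0
  0 0 0 0
Max pheromone 12 at (0,2)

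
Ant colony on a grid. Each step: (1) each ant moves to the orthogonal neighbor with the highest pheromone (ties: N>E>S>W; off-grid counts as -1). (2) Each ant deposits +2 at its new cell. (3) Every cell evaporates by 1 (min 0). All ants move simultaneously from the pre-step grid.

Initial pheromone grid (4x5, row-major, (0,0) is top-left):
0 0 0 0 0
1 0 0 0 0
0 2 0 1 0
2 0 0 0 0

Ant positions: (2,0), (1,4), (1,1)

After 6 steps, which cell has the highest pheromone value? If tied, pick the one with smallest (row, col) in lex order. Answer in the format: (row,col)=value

Answer: (2,1)=8

Derivation:
Step 1: ant0:(2,0)->E->(2,1) | ant1:(1,4)->N->(0,4) | ant2:(1,1)->S->(2,1)
  grid max=5 at (2,1)
Step 2: ant0:(2,1)->N->(1,1) | ant1:(0,4)->S->(1,4) | ant2:(2,1)->N->(1,1)
  grid max=4 at (2,1)
Step 3: ant0:(1,1)->S->(2,1) | ant1:(1,4)->N->(0,4) | ant2:(1,1)->S->(2,1)
  grid max=7 at (2,1)
Step 4: ant0:(2,1)->N->(1,1) | ant1:(0,4)->S->(1,4) | ant2:(2,1)->N->(1,1)
  grid max=6 at (2,1)
Step 5: ant0:(1,1)->S->(2,1) | ant1:(1,4)->N->(0,4) | ant2:(1,1)->S->(2,1)
  grid max=9 at (2,1)
Step 6: ant0:(2,1)->N->(1,1) | ant1:(0,4)->S->(1,4) | ant2:(2,1)->N->(1,1)
  grid max=8 at (2,1)
Final grid:
  0 0 0 0 0
  0 7 0 0 1
  0 8 0 0 0
  0 0 0 0 0
Max pheromone 8 at (2,1)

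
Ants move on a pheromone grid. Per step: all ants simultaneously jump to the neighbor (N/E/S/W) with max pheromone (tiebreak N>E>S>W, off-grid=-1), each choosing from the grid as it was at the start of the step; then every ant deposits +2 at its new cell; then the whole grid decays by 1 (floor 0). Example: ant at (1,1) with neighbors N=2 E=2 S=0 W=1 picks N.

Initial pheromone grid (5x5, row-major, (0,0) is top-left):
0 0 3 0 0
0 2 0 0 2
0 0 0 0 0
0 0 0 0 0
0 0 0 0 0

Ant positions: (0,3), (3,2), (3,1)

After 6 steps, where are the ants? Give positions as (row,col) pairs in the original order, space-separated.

Step 1: ant0:(0,3)->W->(0,2) | ant1:(3,2)->N->(2,2) | ant2:(3,1)->N->(2,1)
  grid max=4 at (0,2)
Step 2: ant0:(0,2)->E->(0,3) | ant1:(2,2)->W->(2,1) | ant2:(2,1)->N->(1,1)
  grid max=3 at (0,2)
Step 3: ant0:(0,3)->W->(0,2) | ant1:(2,1)->N->(1,1) | ant2:(1,1)->S->(2,1)
  grid max=4 at (0,2)
Step 4: ant0:(0,2)->E->(0,3) | ant1:(1,1)->S->(2,1) | ant2:(2,1)->N->(1,1)
  grid max=4 at (1,1)
Step 5: ant0:(0,3)->W->(0,2) | ant1:(2,1)->N->(1,1) | ant2:(1,1)->S->(2,1)
  grid max=5 at (1,1)
Step 6: ant0:(0,2)->E->(0,3) | ant1:(1,1)->S->(2,1) | ant2:(2,1)->N->(1,1)
  grid max=6 at (1,1)

(0,3) (2,1) (1,1)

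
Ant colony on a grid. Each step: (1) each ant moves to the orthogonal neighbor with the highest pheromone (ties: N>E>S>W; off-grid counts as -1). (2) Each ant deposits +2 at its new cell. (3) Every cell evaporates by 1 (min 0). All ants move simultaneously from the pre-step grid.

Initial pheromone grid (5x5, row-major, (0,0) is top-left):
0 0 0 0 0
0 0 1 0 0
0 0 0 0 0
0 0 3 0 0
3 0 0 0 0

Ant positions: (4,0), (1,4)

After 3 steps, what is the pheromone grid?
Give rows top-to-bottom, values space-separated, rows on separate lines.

After step 1: ants at (3,0),(0,4)
  0 0 0 0 1
  0 0 0 0 0
  0 0 0 0 0
  1 0 2 0 0
  2 0 0 0 0
After step 2: ants at (4,0),(1,4)
  0 0 0 0 0
  0 0 0 0 1
  0 0 0 0 0
  0 0 1 0 0
  3 0 0 0 0
After step 3: ants at (3,0),(0,4)
  0 0 0 0 1
  0 0 0 0 0
  0 0 0 0 0
  1 0 0 0 0
  2 0 0 0 0

0 0 0 0 1
0 0 0 0 0
0 0 0 0 0
1 0 0 0 0
2 0 0 0 0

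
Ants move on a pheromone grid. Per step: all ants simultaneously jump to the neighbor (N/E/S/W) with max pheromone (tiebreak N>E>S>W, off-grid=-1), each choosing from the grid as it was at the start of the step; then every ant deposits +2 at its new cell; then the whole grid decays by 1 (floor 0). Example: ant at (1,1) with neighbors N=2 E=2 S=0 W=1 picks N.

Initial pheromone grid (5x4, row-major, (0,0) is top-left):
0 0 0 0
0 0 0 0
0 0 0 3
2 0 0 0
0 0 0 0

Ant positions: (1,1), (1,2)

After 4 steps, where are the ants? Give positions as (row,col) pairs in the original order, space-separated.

Step 1: ant0:(1,1)->N->(0,1) | ant1:(1,2)->N->(0,2)
  grid max=2 at (2,3)
Step 2: ant0:(0,1)->E->(0,2) | ant1:(0,2)->W->(0,1)
  grid max=2 at (0,1)
Step 3: ant0:(0,2)->W->(0,1) | ant1:(0,1)->E->(0,2)
  grid max=3 at (0,1)
Step 4: ant0:(0,1)->E->(0,2) | ant1:(0,2)->W->(0,1)
  grid max=4 at (0,1)

(0,2) (0,1)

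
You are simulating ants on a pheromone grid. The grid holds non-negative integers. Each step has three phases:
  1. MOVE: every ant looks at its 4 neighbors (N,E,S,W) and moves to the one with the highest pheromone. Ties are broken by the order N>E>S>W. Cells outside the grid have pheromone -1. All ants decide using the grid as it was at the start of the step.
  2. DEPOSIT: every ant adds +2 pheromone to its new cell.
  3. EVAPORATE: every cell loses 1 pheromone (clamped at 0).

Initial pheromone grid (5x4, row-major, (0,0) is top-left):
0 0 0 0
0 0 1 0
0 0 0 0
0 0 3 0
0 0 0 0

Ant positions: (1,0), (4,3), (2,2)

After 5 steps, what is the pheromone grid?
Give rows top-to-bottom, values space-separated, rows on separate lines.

After step 1: ants at (0,0),(3,3),(3,2)
  1 0 0 0
  0 0 0 0
  0 0 0 0
  0 0 4 1
  0 0 0 0
After step 2: ants at (0,1),(3,2),(3,3)
  0 1 0 0
  0 0 0 0
  0 0 0 0
  0 0 5 2
  0 0 0 0
After step 3: ants at (0,2),(3,3),(3,2)
  0 0 1 0
  0 0 0 0
  0 0 0 0
  0 0 6 3
  0 0 0 0
After step 4: ants at (0,3),(3,2),(3,3)
  0 0 0 1
  0 0 0 0
  0 0 0 0
  0 0 7 4
  0 0 0 0
After step 5: ants at (1,3),(3,3),(3,2)
  0 0 0 0
  0 0 0 1
  0 0 0 0
  0 0 8 5
  0 0 0 0

0 0 0 0
0 0 0 1
0 0 0 0
0 0 8 5
0 0 0 0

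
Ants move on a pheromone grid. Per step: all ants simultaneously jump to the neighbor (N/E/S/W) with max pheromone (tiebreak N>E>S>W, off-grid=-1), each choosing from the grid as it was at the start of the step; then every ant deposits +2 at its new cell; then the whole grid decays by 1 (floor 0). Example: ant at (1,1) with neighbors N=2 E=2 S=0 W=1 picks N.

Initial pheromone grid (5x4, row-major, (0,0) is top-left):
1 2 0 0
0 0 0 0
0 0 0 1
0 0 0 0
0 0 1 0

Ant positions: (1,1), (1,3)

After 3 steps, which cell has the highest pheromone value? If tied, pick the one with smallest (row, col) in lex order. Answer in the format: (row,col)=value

Answer: (0,1)=3

Derivation:
Step 1: ant0:(1,1)->N->(0,1) | ant1:(1,3)->S->(2,3)
  grid max=3 at (0,1)
Step 2: ant0:(0,1)->E->(0,2) | ant1:(2,3)->N->(1,3)
  grid max=2 at (0,1)
Step 3: ant0:(0,2)->W->(0,1) | ant1:(1,3)->S->(2,3)
  grid max=3 at (0,1)
Final grid:
  0 3 0 0
  0 0 0 0
  0 0 0 2
  0 0 0 0
  0 0 0 0
Max pheromone 3 at (0,1)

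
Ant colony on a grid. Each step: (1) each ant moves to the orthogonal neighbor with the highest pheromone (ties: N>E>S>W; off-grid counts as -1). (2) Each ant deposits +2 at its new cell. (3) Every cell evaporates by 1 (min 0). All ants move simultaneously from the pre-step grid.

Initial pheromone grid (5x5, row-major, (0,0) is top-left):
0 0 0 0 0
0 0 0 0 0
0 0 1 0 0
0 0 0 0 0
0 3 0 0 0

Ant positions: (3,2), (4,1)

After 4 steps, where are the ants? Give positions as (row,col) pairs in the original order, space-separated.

Step 1: ant0:(3,2)->N->(2,2) | ant1:(4,1)->N->(3,1)
  grid max=2 at (2,2)
Step 2: ant0:(2,2)->N->(1,2) | ant1:(3,1)->S->(4,1)
  grid max=3 at (4,1)
Step 3: ant0:(1,2)->S->(2,2) | ant1:(4,1)->N->(3,1)
  grid max=2 at (2,2)
Step 4: ant0:(2,2)->N->(1,2) | ant1:(3,1)->S->(4,1)
  grid max=3 at (4,1)

(1,2) (4,1)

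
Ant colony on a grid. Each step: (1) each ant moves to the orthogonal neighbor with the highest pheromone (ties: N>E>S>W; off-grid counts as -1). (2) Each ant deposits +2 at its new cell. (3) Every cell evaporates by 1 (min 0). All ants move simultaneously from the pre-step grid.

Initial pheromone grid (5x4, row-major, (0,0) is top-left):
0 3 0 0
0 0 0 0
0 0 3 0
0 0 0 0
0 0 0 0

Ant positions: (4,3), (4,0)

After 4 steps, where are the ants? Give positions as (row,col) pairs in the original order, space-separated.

Step 1: ant0:(4,3)->N->(3,3) | ant1:(4,0)->N->(3,0)
  grid max=2 at (0,1)
Step 2: ant0:(3,3)->N->(2,3) | ant1:(3,0)->N->(2,0)
  grid max=1 at (0,1)
Step 3: ant0:(2,3)->W->(2,2) | ant1:(2,0)->N->(1,0)
  grid max=2 at (2,2)
Step 4: ant0:(2,2)->N->(1,2) | ant1:(1,0)->N->(0,0)
  grid max=1 at (0,0)

(1,2) (0,0)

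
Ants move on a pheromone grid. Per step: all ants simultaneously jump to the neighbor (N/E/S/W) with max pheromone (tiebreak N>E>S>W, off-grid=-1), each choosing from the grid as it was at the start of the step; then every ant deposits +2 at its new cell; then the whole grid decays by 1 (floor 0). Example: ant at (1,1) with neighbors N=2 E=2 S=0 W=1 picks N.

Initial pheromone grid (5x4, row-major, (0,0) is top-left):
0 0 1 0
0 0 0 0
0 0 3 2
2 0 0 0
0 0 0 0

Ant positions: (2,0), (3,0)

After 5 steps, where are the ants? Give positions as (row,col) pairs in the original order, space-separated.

Step 1: ant0:(2,0)->S->(3,0) | ant1:(3,0)->N->(2,0)
  grid max=3 at (3,0)
Step 2: ant0:(3,0)->N->(2,0) | ant1:(2,0)->S->(3,0)
  grid max=4 at (3,0)
Step 3: ant0:(2,0)->S->(3,0) | ant1:(3,0)->N->(2,0)
  grid max=5 at (3,0)
Step 4: ant0:(3,0)->N->(2,0) | ant1:(2,0)->S->(3,0)
  grid max=6 at (3,0)
Step 5: ant0:(2,0)->S->(3,0) | ant1:(3,0)->N->(2,0)
  grid max=7 at (3,0)

(3,0) (2,0)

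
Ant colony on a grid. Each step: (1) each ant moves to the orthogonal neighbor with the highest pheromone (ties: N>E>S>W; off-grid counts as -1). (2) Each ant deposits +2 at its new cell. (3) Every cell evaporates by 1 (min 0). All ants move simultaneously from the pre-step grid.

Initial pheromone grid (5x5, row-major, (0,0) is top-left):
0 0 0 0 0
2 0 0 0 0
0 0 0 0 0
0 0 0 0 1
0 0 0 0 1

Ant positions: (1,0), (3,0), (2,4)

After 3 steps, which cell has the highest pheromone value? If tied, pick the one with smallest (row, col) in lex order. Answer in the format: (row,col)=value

Step 1: ant0:(1,0)->N->(0,0) | ant1:(3,0)->N->(2,0) | ant2:(2,4)->S->(3,4)
  grid max=2 at (3,4)
Step 2: ant0:(0,0)->S->(1,0) | ant1:(2,0)->N->(1,0) | ant2:(3,4)->N->(2,4)
  grid max=4 at (1,0)
Step 3: ant0:(1,0)->N->(0,0) | ant1:(1,0)->N->(0,0) | ant2:(2,4)->S->(3,4)
  grid max=3 at (0,0)
Final grid:
  3 0 0 0 0
  3 0 0 0 0
  0 0 0 0 0
  0 0 0 0 2
  0 0 0 0 0
Max pheromone 3 at (0,0)

Answer: (0,0)=3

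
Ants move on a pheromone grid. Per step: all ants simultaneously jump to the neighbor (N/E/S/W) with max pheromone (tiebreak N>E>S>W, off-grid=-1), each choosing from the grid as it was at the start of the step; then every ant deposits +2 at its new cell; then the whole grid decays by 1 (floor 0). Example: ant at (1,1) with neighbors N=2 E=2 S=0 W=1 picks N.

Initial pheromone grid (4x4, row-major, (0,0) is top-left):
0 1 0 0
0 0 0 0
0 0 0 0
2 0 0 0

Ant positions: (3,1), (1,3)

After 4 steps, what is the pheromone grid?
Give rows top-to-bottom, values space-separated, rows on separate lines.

After step 1: ants at (3,0),(0,3)
  0 0 0 1
  0 0 0 0
  0 0 0 0
  3 0 0 0
After step 2: ants at (2,0),(1,3)
  0 0 0 0
  0 0 0 1
  1 0 0 0
  2 0 0 0
After step 3: ants at (3,0),(0,3)
  0 0 0 1
  0 0 0 0
  0 0 0 0
  3 0 0 0
After step 4: ants at (2,0),(1,3)
  0 0 0 0
  0 0 0 1
  1 0 0 0
  2 0 0 0

0 0 0 0
0 0 0 1
1 0 0 0
2 0 0 0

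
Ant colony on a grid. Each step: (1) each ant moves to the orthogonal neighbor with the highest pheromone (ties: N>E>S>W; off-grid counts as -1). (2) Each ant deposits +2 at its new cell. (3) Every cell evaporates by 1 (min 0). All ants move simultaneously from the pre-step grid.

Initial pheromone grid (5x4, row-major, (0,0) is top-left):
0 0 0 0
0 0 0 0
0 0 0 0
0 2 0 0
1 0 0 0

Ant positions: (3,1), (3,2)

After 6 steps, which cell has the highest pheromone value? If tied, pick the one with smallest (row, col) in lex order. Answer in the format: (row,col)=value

Step 1: ant0:(3,1)->N->(2,1) | ant1:(3,2)->W->(3,1)
  grid max=3 at (3,1)
Step 2: ant0:(2,1)->S->(3,1) | ant1:(3,1)->N->(2,1)
  grid max=4 at (3,1)
Step 3: ant0:(3,1)->N->(2,1) | ant1:(2,1)->S->(3,1)
  grid max=5 at (3,1)
Step 4: ant0:(2,1)->S->(3,1) | ant1:(3,1)->N->(2,1)
  grid max=6 at (3,1)
Step 5: ant0:(3,1)->N->(2,1) | ant1:(2,1)->S->(3,1)
  grid max=7 at (3,1)
Step 6: ant0:(2,1)->S->(3,1) | ant1:(3,1)->N->(2,1)
  grid max=8 at (3,1)
Final grid:
  0 0 0 0
  0 0 0 0
  0 6 0 0
  0 8 0 0
  0 0 0 0
Max pheromone 8 at (3,1)

Answer: (3,1)=8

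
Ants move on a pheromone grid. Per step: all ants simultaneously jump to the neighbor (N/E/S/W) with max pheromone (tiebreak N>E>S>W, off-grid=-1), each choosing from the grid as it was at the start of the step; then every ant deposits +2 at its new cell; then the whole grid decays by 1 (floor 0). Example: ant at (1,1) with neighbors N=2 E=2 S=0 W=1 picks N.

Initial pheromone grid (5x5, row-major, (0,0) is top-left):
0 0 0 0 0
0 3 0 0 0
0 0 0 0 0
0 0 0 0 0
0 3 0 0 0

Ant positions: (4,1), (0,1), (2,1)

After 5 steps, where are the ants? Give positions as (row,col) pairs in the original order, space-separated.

Step 1: ant0:(4,1)->N->(3,1) | ant1:(0,1)->S->(1,1) | ant2:(2,1)->N->(1,1)
  grid max=6 at (1,1)
Step 2: ant0:(3,1)->S->(4,1) | ant1:(1,1)->N->(0,1) | ant2:(1,1)->N->(0,1)
  grid max=5 at (1,1)
Step 3: ant0:(4,1)->N->(3,1) | ant1:(0,1)->S->(1,1) | ant2:(0,1)->S->(1,1)
  grid max=8 at (1,1)
Step 4: ant0:(3,1)->S->(4,1) | ant1:(1,1)->N->(0,1) | ant2:(1,1)->N->(0,1)
  grid max=7 at (1,1)
Step 5: ant0:(4,1)->N->(3,1) | ant1:(0,1)->S->(1,1) | ant2:(0,1)->S->(1,1)
  grid max=10 at (1,1)

(3,1) (1,1) (1,1)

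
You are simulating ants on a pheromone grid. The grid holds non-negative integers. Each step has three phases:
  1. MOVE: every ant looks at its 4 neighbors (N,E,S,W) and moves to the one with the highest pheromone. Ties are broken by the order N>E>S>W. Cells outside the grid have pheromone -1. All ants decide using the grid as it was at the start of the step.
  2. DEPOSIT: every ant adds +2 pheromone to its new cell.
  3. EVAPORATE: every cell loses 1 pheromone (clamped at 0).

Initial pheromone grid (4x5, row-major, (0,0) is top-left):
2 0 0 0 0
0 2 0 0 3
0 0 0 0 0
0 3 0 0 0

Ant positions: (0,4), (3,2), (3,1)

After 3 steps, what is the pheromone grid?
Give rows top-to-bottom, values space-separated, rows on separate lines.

After step 1: ants at (1,4),(3,1),(2,1)
  1 0 0 0 0
  0 1 0 0 4
  0 1 0 0 0
  0 4 0 0 0
After step 2: ants at (0,4),(2,1),(3,1)
  0 0 0 0 1
  0 0 0 0 3
  0 2 0 0 0
  0 5 0 0 0
After step 3: ants at (1,4),(3,1),(2,1)
  0 0 0 0 0
  0 0 0 0 4
  0 3 0 0 0
  0 6 0 0 0

0 0 0 0 0
0 0 0 0 4
0 3 0 0 0
0 6 0 0 0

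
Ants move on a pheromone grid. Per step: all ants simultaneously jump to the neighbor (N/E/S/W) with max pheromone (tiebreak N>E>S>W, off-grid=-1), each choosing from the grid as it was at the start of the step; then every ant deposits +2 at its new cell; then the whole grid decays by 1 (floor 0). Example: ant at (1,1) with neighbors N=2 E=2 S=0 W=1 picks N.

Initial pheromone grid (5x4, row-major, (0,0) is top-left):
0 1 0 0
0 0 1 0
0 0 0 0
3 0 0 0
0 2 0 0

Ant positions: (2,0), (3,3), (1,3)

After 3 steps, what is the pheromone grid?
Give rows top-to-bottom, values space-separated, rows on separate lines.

After step 1: ants at (3,0),(2,3),(1,2)
  0 0 0 0
  0 0 2 0
  0 0 0 1
  4 0 0 0
  0 1 0 0
After step 2: ants at (2,0),(1,3),(0,2)
  0 0 1 0
  0 0 1 1
  1 0 0 0
  3 0 0 0
  0 0 0 0
After step 3: ants at (3,0),(1,2),(1,2)
  0 0 0 0
  0 0 4 0
  0 0 0 0
  4 0 0 0
  0 0 0 0

0 0 0 0
0 0 4 0
0 0 0 0
4 0 0 0
0 0 0 0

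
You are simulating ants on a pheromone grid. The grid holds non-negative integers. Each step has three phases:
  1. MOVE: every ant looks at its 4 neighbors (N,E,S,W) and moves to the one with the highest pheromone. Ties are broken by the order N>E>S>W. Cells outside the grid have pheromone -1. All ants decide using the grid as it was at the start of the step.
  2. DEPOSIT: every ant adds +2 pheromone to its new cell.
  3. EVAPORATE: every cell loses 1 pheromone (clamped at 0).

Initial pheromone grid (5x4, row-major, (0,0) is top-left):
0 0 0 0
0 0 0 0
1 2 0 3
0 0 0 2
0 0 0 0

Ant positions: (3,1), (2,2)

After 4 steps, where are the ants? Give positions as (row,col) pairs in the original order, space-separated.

Step 1: ant0:(3,1)->N->(2,1) | ant1:(2,2)->E->(2,3)
  grid max=4 at (2,3)
Step 2: ant0:(2,1)->N->(1,1) | ant1:(2,3)->S->(3,3)
  grid max=3 at (2,3)
Step 3: ant0:(1,1)->S->(2,1) | ant1:(3,3)->N->(2,3)
  grid max=4 at (2,3)
Step 4: ant0:(2,1)->N->(1,1) | ant1:(2,3)->S->(3,3)
  grid max=3 at (2,3)

(1,1) (3,3)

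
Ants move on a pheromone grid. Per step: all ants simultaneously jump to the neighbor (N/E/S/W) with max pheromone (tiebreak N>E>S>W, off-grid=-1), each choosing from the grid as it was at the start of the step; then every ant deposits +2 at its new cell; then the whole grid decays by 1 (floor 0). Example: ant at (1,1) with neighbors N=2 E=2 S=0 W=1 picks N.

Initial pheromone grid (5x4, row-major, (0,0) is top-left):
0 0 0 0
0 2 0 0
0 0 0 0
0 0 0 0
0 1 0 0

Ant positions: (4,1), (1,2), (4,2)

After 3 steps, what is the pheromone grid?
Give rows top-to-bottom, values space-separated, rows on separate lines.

After step 1: ants at (3,1),(1,1),(4,1)
  0 0 0 0
  0 3 0 0
  0 0 0 0
  0 1 0 0
  0 2 0 0
After step 2: ants at (4,1),(0,1),(3,1)
  0 1 0 0
  0 2 0 0
  0 0 0 0
  0 2 0 0
  0 3 0 0
After step 3: ants at (3,1),(1,1),(4,1)
  0 0 0 0
  0 3 0 0
  0 0 0 0
  0 3 0 0
  0 4 0 0

0 0 0 0
0 3 0 0
0 0 0 0
0 3 0 0
0 4 0 0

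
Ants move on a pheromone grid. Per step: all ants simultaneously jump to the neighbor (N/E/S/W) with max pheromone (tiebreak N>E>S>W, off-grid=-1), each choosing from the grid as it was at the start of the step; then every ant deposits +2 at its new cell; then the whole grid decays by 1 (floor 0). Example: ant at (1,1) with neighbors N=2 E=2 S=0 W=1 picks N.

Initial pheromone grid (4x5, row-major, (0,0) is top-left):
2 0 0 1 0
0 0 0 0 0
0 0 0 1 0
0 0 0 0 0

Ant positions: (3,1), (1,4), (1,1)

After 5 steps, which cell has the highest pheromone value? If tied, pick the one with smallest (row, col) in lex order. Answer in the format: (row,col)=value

Step 1: ant0:(3,1)->N->(2,1) | ant1:(1,4)->N->(0,4) | ant2:(1,1)->N->(0,1)
  grid max=1 at (0,0)
Step 2: ant0:(2,1)->N->(1,1) | ant1:(0,4)->S->(1,4) | ant2:(0,1)->W->(0,0)
  grid max=2 at (0,0)
Step 3: ant0:(1,1)->N->(0,1) | ant1:(1,4)->N->(0,4) | ant2:(0,0)->E->(0,1)
  grid max=3 at (0,1)
Step 4: ant0:(0,1)->W->(0,0) | ant1:(0,4)->S->(1,4) | ant2:(0,1)->W->(0,0)
  grid max=4 at (0,0)
Step 5: ant0:(0,0)->E->(0,1) | ant1:(1,4)->N->(0,4) | ant2:(0,0)->E->(0,1)
  grid max=5 at (0,1)
Final grid:
  3 5 0 0 1
  0 0 0 0 0
  0 0 0 0 0
  0 0 0 0 0
Max pheromone 5 at (0,1)

Answer: (0,1)=5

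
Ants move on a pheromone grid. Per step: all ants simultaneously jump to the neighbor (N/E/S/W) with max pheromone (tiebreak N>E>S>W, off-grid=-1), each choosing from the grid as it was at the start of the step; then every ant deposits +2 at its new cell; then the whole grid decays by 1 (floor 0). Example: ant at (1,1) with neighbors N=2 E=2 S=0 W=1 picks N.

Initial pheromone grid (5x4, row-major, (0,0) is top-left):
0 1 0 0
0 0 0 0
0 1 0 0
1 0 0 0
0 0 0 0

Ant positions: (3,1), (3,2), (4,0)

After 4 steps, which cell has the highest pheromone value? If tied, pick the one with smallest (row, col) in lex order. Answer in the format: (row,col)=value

Answer: (2,1)=7

Derivation:
Step 1: ant0:(3,1)->N->(2,1) | ant1:(3,2)->N->(2,2) | ant2:(4,0)->N->(3,0)
  grid max=2 at (2,1)
Step 2: ant0:(2,1)->E->(2,2) | ant1:(2,2)->W->(2,1) | ant2:(3,0)->N->(2,0)
  grid max=3 at (2,1)
Step 3: ant0:(2,2)->W->(2,1) | ant1:(2,1)->E->(2,2) | ant2:(2,0)->E->(2,1)
  grid max=6 at (2,1)
Step 4: ant0:(2,1)->E->(2,2) | ant1:(2,2)->W->(2,1) | ant2:(2,1)->E->(2,2)
  grid max=7 at (2,1)
Final grid:
  0 0 0 0
  0 0 0 0
  0 7 6 0
  0 0 0 0
  0 0 0 0
Max pheromone 7 at (2,1)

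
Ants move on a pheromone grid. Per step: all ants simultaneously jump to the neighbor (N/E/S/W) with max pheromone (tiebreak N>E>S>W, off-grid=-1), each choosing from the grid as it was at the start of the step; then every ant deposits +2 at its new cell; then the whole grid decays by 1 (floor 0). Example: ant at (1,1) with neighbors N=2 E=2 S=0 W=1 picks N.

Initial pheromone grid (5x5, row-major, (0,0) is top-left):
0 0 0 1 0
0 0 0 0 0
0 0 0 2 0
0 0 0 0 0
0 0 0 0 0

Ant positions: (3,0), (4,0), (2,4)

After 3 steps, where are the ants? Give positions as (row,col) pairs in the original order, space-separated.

Step 1: ant0:(3,0)->N->(2,0) | ant1:(4,0)->N->(3,0) | ant2:(2,4)->W->(2,3)
  grid max=3 at (2,3)
Step 2: ant0:(2,0)->S->(3,0) | ant1:(3,0)->N->(2,0) | ant2:(2,3)->N->(1,3)
  grid max=2 at (2,0)
Step 3: ant0:(3,0)->N->(2,0) | ant1:(2,0)->S->(3,0) | ant2:(1,3)->S->(2,3)
  grid max=3 at (2,0)

(2,0) (3,0) (2,3)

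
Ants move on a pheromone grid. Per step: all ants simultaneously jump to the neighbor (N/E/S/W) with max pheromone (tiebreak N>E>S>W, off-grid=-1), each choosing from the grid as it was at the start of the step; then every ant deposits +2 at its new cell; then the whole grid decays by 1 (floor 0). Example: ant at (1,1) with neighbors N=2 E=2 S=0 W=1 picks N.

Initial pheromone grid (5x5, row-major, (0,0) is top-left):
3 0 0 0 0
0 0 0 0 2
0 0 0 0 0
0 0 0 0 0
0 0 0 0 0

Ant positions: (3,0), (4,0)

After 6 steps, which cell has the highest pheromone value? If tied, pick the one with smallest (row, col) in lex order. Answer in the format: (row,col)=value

Answer: (2,0)=6

Derivation:
Step 1: ant0:(3,0)->N->(2,0) | ant1:(4,0)->N->(3,0)
  grid max=2 at (0,0)
Step 2: ant0:(2,0)->S->(3,0) | ant1:(3,0)->N->(2,0)
  grid max=2 at (2,0)
Step 3: ant0:(3,0)->N->(2,0) | ant1:(2,0)->S->(3,0)
  grid max=3 at (2,0)
Step 4: ant0:(2,0)->S->(3,0) | ant1:(3,0)->N->(2,0)
  grid max=4 at (2,0)
Step 5: ant0:(3,0)->N->(2,0) | ant1:(2,0)->S->(3,0)
  grid max=5 at (2,0)
Step 6: ant0:(2,0)->S->(3,0) | ant1:(3,0)->N->(2,0)
  grid max=6 at (2,0)
Final grid:
  0 0 0 0 0
  0 0 0 0 0
  6 0 0 0 0
  6 0 0 0 0
  0 0 0 0 0
Max pheromone 6 at (2,0)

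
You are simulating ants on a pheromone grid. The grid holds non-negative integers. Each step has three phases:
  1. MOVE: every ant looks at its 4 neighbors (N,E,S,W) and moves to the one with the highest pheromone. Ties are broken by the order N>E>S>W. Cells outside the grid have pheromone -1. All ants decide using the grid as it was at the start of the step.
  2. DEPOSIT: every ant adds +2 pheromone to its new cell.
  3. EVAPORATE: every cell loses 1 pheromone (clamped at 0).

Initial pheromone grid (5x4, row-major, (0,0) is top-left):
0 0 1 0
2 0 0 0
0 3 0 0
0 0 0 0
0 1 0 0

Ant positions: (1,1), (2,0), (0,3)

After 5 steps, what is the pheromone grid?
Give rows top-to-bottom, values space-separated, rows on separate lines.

After step 1: ants at (2,1),(2,1),(0,2)
  0 0 2 0
  1 0 0 0
  0 6 0 0
  0 0 0 0
  0 0 0 0
After step 2: ants at (1,1),(1,1),(0,3)
  0 0 1 1
  0 3 0 0
  0 5 0 0
  0 0 0 0
  0 0 0 0
After step 3: ants at (2,1),(2,1),(0,2)
  0 0 2 0
  0 2 0 0
  0 8 0 0
  0 0 0 0
  0 0 0 0
After step 4: ants at (1,1),(1,1),(0,3)
  0 0 1 1
  0 5 0 0
  0 7 0 0
  0 0 0 0
  0 0 0 0
After step 5: ants at (2,1),(2,1),(0,2)
  0 0 2 0
  0 4 0 0
  0 10 0 0
  0 0 0 0
  0 0 0 0

0 0 2 0
0 4 0 0
0 10 0 0
0 0 0 0
0 0 0 0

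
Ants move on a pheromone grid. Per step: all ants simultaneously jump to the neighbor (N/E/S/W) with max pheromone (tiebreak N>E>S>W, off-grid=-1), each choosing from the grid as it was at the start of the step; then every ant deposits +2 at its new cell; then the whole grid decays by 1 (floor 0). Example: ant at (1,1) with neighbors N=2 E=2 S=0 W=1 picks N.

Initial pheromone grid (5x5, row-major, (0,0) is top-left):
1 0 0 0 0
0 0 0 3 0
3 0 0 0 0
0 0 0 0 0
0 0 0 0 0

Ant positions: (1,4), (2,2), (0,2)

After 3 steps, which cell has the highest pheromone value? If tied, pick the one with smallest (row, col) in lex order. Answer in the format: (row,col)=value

Step 1: ant0:(1,4)->W->(1,3) | ant1:(2,2)->N->(1,2) | ant2:(0,2)->E->(0,3)
  grid max=4 at (1,3)
Step 2: ant0:(1,3)->N->(0,3) | ant1:(1,2)->E->(1,3) | ant2:(0,3)->S->(1,3)
  grid max=7 at (1,3)
Step 3: ant0:(0,3)->S->(1,3) | ant1:(1,3)->N->(0,3) | ant2:(1,3)->N->(0,3)
  grid max=8 at (1,3)
Final grid:
  0 0 0 5 0
  0 0 0 8 0
  0 0 0 0 0
  0 0 0 0 0
  0 0 0 0 0
Max pheromone 8 at (1,3)

Answer: (1,3)=8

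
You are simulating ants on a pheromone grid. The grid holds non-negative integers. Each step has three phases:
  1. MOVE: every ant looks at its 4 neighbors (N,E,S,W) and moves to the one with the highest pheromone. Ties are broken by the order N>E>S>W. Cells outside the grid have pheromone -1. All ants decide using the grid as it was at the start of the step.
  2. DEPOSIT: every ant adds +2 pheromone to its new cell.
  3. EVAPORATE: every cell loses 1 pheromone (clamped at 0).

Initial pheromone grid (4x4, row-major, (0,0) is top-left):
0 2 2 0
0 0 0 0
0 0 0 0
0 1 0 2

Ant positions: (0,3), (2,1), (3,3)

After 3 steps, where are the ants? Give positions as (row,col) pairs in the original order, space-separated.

Step 1: ant0:(0,3)->W->(0,2) | ant1:(2,1)->S->(3,1) | ant2:(3,3)->N->(2,3)
  grid max=3 at (0,2)
Step 2: ant0:(0,2)->W->(0,1) | ant1:(3,1)->N->(2,1) | ant2:(2,3)->S->(3,3)
  grid max=2 at (0,1)
Step 3: ant0:(0,1)->E->(0,2) | ant1:(2,1)->S->(3,1) | ant2:(3,3)->N->(2,3)
  grid max=3 at (0,2)

(0,2) (3,1) (2,3)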